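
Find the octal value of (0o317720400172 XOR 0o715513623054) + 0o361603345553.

First 0o317720400172 XOR 0o715513623054 = 0o402233223126.
Add column by column in base 8, right to left:
  6+3 = 1 carry 1
  2+5+1 = 0 carry 1
  1+5+1 = 7
  3+5 = 0 carry 1
  2+4+1 = 7
  2+3 = 5
  3+3 = 6
  3+0 = 3
  2+6 = 0 carry 1
  2+1+1 = 4
  0+6 = 6
  4+3 = 7

0o764036570701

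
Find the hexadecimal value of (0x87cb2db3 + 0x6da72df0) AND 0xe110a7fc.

Add column by column in base 16, right to left:
  3+0 = 3
  b+f = a carry 1
  d+d+1 = b carry 1
  2+2+1 = 5
  b+7 = 2 carry 1
  c+a+1 = 7 carry 1
  7+d+1 = 5 carry 1
  8+6+1 = f
Sum = 0xf5725ba3; now AND with 0xe110a7fc:
  f&e=e, 5&1=1, 7&1=1, 2&0=0, 5&a=0, b&7=3, a&f=a, 3&c=0

0xe11003a0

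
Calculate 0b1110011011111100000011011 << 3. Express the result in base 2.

0b1110011011111100000011011000

Left shift by 3: append 3 zero bits.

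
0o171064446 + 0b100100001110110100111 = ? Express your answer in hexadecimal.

0x1F686CD

0o171064446 = 0x1E46926 in hexadecimal.
0b100100001110110100111 = 0x121DA7 in hexadecimal.
Add column by column in base 16, right to left:
  6+7 = D
  2+A = C
  9+D = 6 carry 1
  6+1+1 = 8
  4+2 = 6
  E+1 = F
  1+0 = 1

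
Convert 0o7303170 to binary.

0b111011000011001111000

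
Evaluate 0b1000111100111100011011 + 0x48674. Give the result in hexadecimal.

0x28558F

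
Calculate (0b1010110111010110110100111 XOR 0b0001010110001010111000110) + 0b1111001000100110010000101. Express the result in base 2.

0b11010101010000010011100110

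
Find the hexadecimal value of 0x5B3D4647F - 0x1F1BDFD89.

0x3C21666F6

Subtract column by column in base 16:
  F-9 → 6
  7-8 → F (borrow)
  4-D-1 → 6 (borrow)
  6-F-1 → 6 (borrow)
  4-D-1 → 6 (borrow)
  D-B-1 → 1
  3-1 → 2
  B-F → C (borrow)
  5-1-1 → 3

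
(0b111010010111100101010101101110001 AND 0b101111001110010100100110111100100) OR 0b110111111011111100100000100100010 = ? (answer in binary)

0b111111111111111100100100101100010

0b111010010111100101010101101110001 AND 0b101111001110010100100110111100100 = 0b101010000110000100000100101100000.
Then OR with 0b110111111011111100100000100100010.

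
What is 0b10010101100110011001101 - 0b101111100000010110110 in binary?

0b1100110000110000010111

Subtract column by column in base 2:
  1-0 → 1
  0-1 → 1 (borrow)
  1-1-1 → 1 (borrow)
  1-0-1 → 0
  0-1 → 1 (borrow)
  0-1-1 → 0 (borrow)
  1-0-1 → 0
  1-1 → 0
  0-0 → 0
  0-0 → 0
  1-0 → 1
  1-0 → 1
  0-0 → 0
  0-0 → 0
  1-1 → 0
  1-1 → 0
  0-1 → 1 (borrow)
  1-1-1 → 1 (borrow)
  0-1-1 → 0 (borrow)
  1-0-1 → 0
  0-1 → 1 (borrow)
  0-0-1 → 1 (borrow)
  1-0-1 → 0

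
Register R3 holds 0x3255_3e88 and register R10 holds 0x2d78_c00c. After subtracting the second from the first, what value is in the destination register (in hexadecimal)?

0x4dc7e7c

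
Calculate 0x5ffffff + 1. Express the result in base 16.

0x6000000

The trailing 6 digits are F (max in base 16), so adding 1 cascades: they roll to 0 and the next digit up increments.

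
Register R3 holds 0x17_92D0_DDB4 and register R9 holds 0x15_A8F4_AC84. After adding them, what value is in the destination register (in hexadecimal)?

0x2D3BC58A38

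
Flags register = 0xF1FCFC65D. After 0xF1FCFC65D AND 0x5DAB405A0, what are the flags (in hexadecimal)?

0x51A840400

AND each hex digit independently (no carries):
  F&5=5, 1&D=1, F&A=A, C&B=8, F&4=4, C&0=0, 6&5=4, 5&A=0, D&0=0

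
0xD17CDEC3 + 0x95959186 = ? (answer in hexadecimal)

0x167127049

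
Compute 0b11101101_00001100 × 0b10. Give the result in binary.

0b11101101000011000

Multiply each base-2 digit by 2, carrying:
  0×2 = 0 → write 0
  0×2 = 0 → write 0
  1×2 = 2 → write 0 carry 1
  1×2+1 = 3 → write 1 carry 1
  0×2+1 = 1 → write 1
  0×2 = 0 → write 0
  0×2 = 0 → write 0
  0×2 = 0 → write 0
  1×2 = 2 → write 0 carry 1
  0×2+1 = 1 → write 1
  1×2 = 2 → write 0 carry 1
  1×2+1 = 3 → write 1 carry 1
  0×2+1 = 1 → write 1
  1×2 = 2 → write 0 carry 1
  1×2+1 = 3 → write 1 carry 1
  1×2+1 = 3 → write 1 carry 1
  remaining carry: 1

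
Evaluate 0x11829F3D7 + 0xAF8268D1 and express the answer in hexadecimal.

Add column by column in base 16, right to left:
  7+1 = 8
  D+D = A carry 1
  3+8+1 = C
  F+6 = 5 carry 1
  9+2+1 = C
  2+8 = A
  8+F = 7 carry 1
  1+A+1 = C
  1+0 = 1

0x1C7AC5CA8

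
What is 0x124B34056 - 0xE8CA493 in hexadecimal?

0x116269BC3

Subtract column by column in base 16:
  6-3 → 3
  5-9 → C (borrow)
  0-4-1 → B (borrow)
  4-A-1 → 9 (borrow)
  3-C-1 → 6 (borrow)
  B-8-1 → 2
  4-E → 6 (borrow)
  2-0-1 → 1
  1-0 → 1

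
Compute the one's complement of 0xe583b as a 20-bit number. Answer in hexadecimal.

0x1a7c4

Each hex digit d becomes f−d:
  e→1, 5→a, 8→7, 3→c, b→4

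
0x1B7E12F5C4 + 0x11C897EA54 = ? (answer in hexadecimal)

Add column by column in base 16, right to left:
  4+4 = 8
  C+5 = 1 carry 1
  5+A+1 = 0 carry 1
  F+E+1 = E carry 1
  2+7+1 = A
  1+9 = A
  E+8 = 6 carry 1
  7+C+1 = 4 carry 1
  B+1+1 = D
  1+1 = 2

0x2D46AAE018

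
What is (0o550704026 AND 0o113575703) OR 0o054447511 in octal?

0o154547513

0o550704026 AND 0o113575703 = 0o110504002.
Then OR with 0o054447511.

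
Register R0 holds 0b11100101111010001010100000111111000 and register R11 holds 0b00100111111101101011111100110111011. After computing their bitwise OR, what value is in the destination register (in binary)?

OR bit by bit (1 where either bit is 1):
  11100101111010001010100000111111000
| 00100111111101101011111100110111011
= 11100111111111101011111100111111011

0b11100111111111101011111100111111011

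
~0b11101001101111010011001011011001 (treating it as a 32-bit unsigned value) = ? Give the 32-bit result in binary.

0b00010110010000101100110100100110

Invert each bit: 11101001101111010011001011011001 → 00010110010000101100110100100110.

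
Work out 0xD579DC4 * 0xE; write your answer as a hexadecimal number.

Multiply each base-16 digit by 14, carrying:
  4×14 = 56 → write 8 carry 3
  C×14+3 = 171 → write B carry 10
  D×14+10 = 192 → write 0 carry 12
  9×14+12 = 138 → write A carry 8
  7×14+8 = 106 → write A carry 6
  5×14+6 = 76 → write C carry 4
  D×14+4 = 186 → write A carry 11
  remaining carry: B

0xBACAA0B8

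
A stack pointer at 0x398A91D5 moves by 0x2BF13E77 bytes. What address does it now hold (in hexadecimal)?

Add column by column in base 16, right to left:
  5+7 = C
  D+7 = 4 carry 1
  1+E+1 = 0 carry 1
  9+3+1 = D
  A+1 = B
  8+F = 7 carry 1
  9+B+1 = 5 carry 1
  3+2+1 = 6

0x657BD04C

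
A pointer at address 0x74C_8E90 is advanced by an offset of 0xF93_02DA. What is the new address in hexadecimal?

0x16DF916A

Add column by column in base 16, right to left:
  0+A = A
  9+D = 6 carry 1
  E+2+1 = 1 carry 1
  8+0+1 = 9
  C+3 = F
  4+9 = D
  7+F = 6 carry 1
  final carry 1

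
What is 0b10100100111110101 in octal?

0o244765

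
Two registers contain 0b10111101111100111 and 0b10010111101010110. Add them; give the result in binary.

Add column by column in base 2, right to left:
  1+0 = 1
  1+1 = 0 carry 1
  1+1+1 = 1 carry 1
  0+0+1 = 1
  0+1 = 1
  1+0 = 1
  1+1 = 0 carry 1
  1+0+1 = 0 carry 1
  1+1+1 = 1 carry 1
  1+1+1 = 1 carry 1
  0+1+1 = 0 carry 1
  1+1+1 = 1 carry 1
  1+0+1 = 0 carry 1
  1+1+1 = 1 carry 1
  1+0+1 = 0 carry 1
  0+0+1 = 1
  1+1 = 0 carry 1
  final carry 1

0b101010101100111101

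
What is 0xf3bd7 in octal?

Expand each hex digit to 4 bits: f=1111 3=0011 b=1011 d=1101 7=0111.
Group the bits in threes: 011 110 011 101 111 010 111 → 3635727.

0o3635727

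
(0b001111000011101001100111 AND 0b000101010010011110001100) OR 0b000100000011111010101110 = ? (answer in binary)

0b101000011111010101110

0b001111000011101001100111 AND 0b000101010010011110001100 = 0b000101000010001000000100.
Then OR with 0b000100000011111010101110.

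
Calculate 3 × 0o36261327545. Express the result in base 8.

Multiply each base-8 digit by 3, carrying:
  5×3 = 15 → write 7 carry 1
  4×3+1 = 13 → write 5 carry 1
  5×3+1 = 16 → write 0 carry 2
  7×3+2 = 23 → write 7 carry 2
  2×3+2 = 8 → write 0 carry 1
  3×3+1 = 10 → write 2 carry 1
  1×3+1 = 4 → write 4
  6×3 = 18 → write 2 carry 2
  2×3+2 = 8 → write 0 carry 1
  6×3+1 = 19 → write 3 carry 2
  3×3+2 = 11 → write 3 carry 1
  remaining carry: 1

0o133024207057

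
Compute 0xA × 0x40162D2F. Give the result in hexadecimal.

Multiply each base-16 digit by 10, carrying:
  F×10 = 150 → write 6 carry 9
  2×10+9 = 29 → write D carry 1
  D×10+1 = 131 → write 3 carry 8
  2×10+8 = 28 → write C carry 1
  6×10+1 = 61 → write D carry 3
  1×10+3 = 13 → write D
  0×10 = 0 → write 0
  4×10 = 40 → write 8 carry 2
  remaining carry: 2

0x280DDC3D6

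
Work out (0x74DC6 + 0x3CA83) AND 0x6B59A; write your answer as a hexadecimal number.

Add column by column in base 16, right to left:
  6+3 = 9
  C+8 = 4 carry 1
  D+A+1 = 8 carry 1
  4+C+1 = 1 carry 1
  7+3+1 = B
Sum = 0xB1849; now AND with 0x6B59A:
  B&6=2, 1&B=1, 8&5=0, 4&9=0, 9&A=8

0x21008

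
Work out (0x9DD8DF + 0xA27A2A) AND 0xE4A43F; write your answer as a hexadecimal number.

0x400009

Add column by column in base 16, right to left:
  F+A = 9 carry 1
  D+2+1 = 0 carry 1
  8+A+1 = 3 carry 1
  D+7+1 = 5 carry 1
  D+2+1 = 0 carry 1
  9+A+1 = 4 carry 1
  final carry 1
Sum = 0x1405309; now AND with 0xE4A43F:
  1&0=0, 4&E=4, 0&4=0, 5&A=0, 3&4=0, 0&3=0, 9&F=9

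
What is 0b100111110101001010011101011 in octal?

0o476512353

Group the bits in threes: 100 111 110 101 001 010 011 101 011 → 476512353.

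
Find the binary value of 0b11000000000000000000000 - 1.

0b10111111111111111111111

The trailing 21 digits are 0, so subtracting 1 borrows through: they become 1 and the next digit up decrements.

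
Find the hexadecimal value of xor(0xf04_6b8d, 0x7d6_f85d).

0x8d293d0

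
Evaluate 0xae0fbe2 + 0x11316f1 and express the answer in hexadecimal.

0xbf412d3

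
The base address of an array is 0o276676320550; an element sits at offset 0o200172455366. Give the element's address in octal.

Add column by column in base 8, right to left:
  0+6 = 6
  5+6 = 3 carry 1
  5+3+1 = 1 carry 1
  0+5+1 = 6
  2+5 = 7
  3+4 = 7
  6+2 = 0 carry 1
  7+7+1 = 7 carry 1
  6+1+1 = 0 carry 1
  6+0+1 = 7
  7+0 = 7
  2+2 = 4

0o477070776136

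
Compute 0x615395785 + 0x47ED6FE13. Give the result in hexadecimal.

0xA94105598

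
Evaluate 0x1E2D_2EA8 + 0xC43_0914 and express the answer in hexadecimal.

0x2A7037BC

Add column by column in base 16, right to left:
  8+4 = C
  A+1 = B
  E+9 = 7 carry 1
  2+0+1 = 3
  D+3 = 0 carry 1
  2+4+1 = 7
  E+C = A carry 1
  1+0+1 = 2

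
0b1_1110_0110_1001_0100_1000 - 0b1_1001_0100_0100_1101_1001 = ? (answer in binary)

0b1010010010001101111

Subtract column by column in base 2:
  0-1 → 1 (borrow)
  0-0-1 → 1 (borrow)
  0-0-1 → 1 (borrow)
  1-1-1 → 1 (borrow)
  0-1-1 → 0 (borrow)
  0-0-1 → 1 (borrow)
  1-1-1 → 1 (borrow)
  0-1-1 → 0 (borrow)
  1-0-1 → 0
  0-0 → 0
  0-1 → 1 (borrow)
  1-0-1 → 0
  0-0 → 0
  1-0 → 1
  1-1 → 0
  0-0 → 0
  0-1 → 1 (borrow)
  1-0-1 → 0
  1-0 → 1
  1-1 → 0
  1-1 → 0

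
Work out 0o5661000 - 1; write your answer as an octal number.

0o5660777

The trailing 3 digits are 0, so subtracting 1 borrows through: they become 7 and the next digit up decrements.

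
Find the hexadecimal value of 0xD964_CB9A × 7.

Multiply each base-16 digit by 7, carrying:
  A×7 = 70 → write 6 carry 4
  9×7+4 = 67 → write 3 carry 4
  B×7+4 = 81 → write 1 carry 5
  C×7+5 = 89 → write 9 carry 5
  4×7+5 = 33 → write 1 carry 2
  6×7+2 = 44 → write C carry 2
  9×7+2 = 65 → write 1 carry 4
  D×7+4 = 95 → write F carry 5
  remaining carry: 5

0x5F1C19136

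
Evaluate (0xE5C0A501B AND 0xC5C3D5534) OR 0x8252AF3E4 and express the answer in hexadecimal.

0xC7D2AF3F4

0xE5C0A501B AND 0xC5C3D5534 = 0xC5C085010.
Then OR with 0x8252AF3E4.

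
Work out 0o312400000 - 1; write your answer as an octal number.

The trailing 5 digits are 0, so subtracting 1 borrows through: they become 7 and the next digit up decrements.

0o312377777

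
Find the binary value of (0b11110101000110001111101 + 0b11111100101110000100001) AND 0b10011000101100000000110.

Add column by column in base 2, right to left:
  1+1 = 0 carry 1
  0+0+1 = 1
  1+0 = 1
  1+0 = 1
  1+0 = 1
  1+1 = 0 carry 1
  1+0+1 = 0 carry 1
  0+0+1 = 1
  0+0 = 0
  0+0 = 0
  1+1 = 0 carry 1
  1+1+1 = 1 carry 1
  0+1+1 = 0 carry 1
  0+0+1 = 1
  0+1 = 1
  1+0 = 1
  0+0 = 0
  1+1 = 0 carry 1
  0+1+1 = 0 carry 1
  1+1+1 = 1 carry 1
  1+1+1 = 1 carry 1
  1+1+1 = 1 carry 1
  1+1+1 = 1 carry 1
  final carry 1
Sum = 0b111110001110100010011110; now AND with 0b10011000101100000000110:
  111110001110100010011110
& 010011000101100000000110
= 010010000100100000000110

0b10010000100100000000110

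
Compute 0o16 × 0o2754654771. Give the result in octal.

Multiply each base-8 digit by 14, carrying:
  1×14 = 14 → write 6 carry 1
  7×14+1 = 99 → write 3 carry 12
  7×14+12 = 110 → write 6 carry 13
  4×14+13 = 69 → write 5 carry 8
  5×14+8 = 78 → write 6 carry 9
  6×14+9 = 93 → write 5 carry 11
  4×14+11 = 67 → write 3 carry 8
  5×14+8 = 78 → write 6 carry 9
  7×14+9 = 107 → write 3 carry 13
  2×14+13 = 41 → write 1 carry 5
  remaining carry: 5

0o51363565636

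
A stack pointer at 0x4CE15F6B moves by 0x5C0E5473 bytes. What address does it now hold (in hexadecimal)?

0xA8EFB3DE

Add column by column in base 16, right to left:
  B+3 = E
  6+7 = D
  F+4 = 3 carry 1
  5+5+1 = B
  1+E = F
  E+0 = E
  C+C = 8 carry 1
  4+5+1 = A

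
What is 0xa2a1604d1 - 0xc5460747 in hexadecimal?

0x964cffd8a

Subtract column by column in base 16:
  1-7 → a (borrow)
  d-4-1 → 8
  4-7 → d (borrow)
  0-0-1 → f (borrow)
  6-6-1 → f (borrow)
  1-4-1 → c (borrow)
  a-5-1 → 4
  2-c → 6 (borrow)
  a-0-1 → 9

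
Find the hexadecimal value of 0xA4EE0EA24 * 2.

0x149DC1D448

Multiply each base-16 digit by 2, carrying:
  4×2 = 8 → write 8
  2×2 = 4 → write 4
  A×2 = 20 → write 4 carry 1
  E×2+1 = 29 → write D carry 1
  0×2+1 = 1 → write 1
  E×2 = 28 → write C carry 1
  E×2+1 = 29 → write D carry 1
  4×2+1 = 9 → write 9
  A×2 = 20 → write 4 carry 1
  remaining carry: 1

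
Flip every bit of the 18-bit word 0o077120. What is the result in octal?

Each oct digit d becomes 7−d:
  0→7, 7→0, 7→0, 1→6, 2→5, 0→7

0o700657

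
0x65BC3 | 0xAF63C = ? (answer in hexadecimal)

0xEFFFF

OR each hex digit independently (no carries):
  6|A=E, 5|F=F, B|6=F, C|3=F, 3|C=F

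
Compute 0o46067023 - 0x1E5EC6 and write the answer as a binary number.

0o46067023 = 0b100110000110111000010011 in binary.
0x1E5EC6 = 0b111100101111011000110 in binary.
Subtract column by column in base 2:
  1-0 → 1
  1-1 → 0
  0-1 → 1 (borrow)
  0-0-1 → 1 (borrow)
  1-0-1 → 0
  0-0 → 0
  0-1 → 1 (borrow)
  0-1-1 → 0 (borrow)
  0-0-1 → 1 (borrow)
  1-1-1 → 1 (borrow)
  1-1-1 → 1 (borrow)
  1-1-1 → 1 (borrow)
  0-1-1 → 0 (borrow)
  1-0-1 → 0
  1-1 → 0
  0-0 → 0
  0-0 → 0
  0-1 → 1 (borrow)
  0-1-1 → 0 (borrow)
  1-1-1 → 1 (borrow)
  1-1-1 → 1 (borrow)
  0-0-1 → 1 (borrow)
  0-0-1 → 1 (borrow)
  1-0-1 → 0

0b11110100000111101001101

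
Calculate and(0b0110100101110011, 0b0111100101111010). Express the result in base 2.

0b0110100101110010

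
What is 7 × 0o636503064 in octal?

0o5526325554

Multiply each base-8 digit by 7, carrying:
  4×7 = 28 → write 4 carry 3
  6×7+3 = 45 → write 5 carry 5
  0×7+5 = 5 → write 5
  3×7 = 21 → write 5 carry 2
  0×7+2 = 2 → write 2
  5×7 = 35 → write 3 carry 4
  6×7+4 = 46 → write 6 carry 5
  3×7+5 = 26 → write 2 carry 3
  6×7+3 = 45 → write 5 carry 5
  remaining carry: 5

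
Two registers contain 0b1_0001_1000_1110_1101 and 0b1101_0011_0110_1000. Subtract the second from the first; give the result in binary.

0b100010110000101

Subtract column by column in base 2:
  1-0 → 1
  0-0 → 0
  1-0 → 1
  1-1 → 0
  0-0 → 0
  1-1 → 0
  1-1 → 0
  1-0 → 1
  0-1 → 1 (borrow)
  0-1-1 → 0 (borrow)
  0-0-1 → 1 (borrow)
  1-0-1 → 0
  1-1 → 0
  0-0 → 0
  0-1 → 1 (borrow)
  0-1-1 → 0 (borrow)
  1-0-1 → 0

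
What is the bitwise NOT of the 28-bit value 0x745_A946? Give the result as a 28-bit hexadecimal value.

Each hex digit d becomes F−d:
  7→8, 4→B, 5→A, A→5, 9→6, 4→B, 6→9

0x8BA56B9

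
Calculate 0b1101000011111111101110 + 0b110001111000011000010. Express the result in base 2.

Add column by column in base 2, right to left:
  0+0 = 0
  1+1 = 0 carry 1
  1+0+1 = 0 carry 1
  1+0+1 = 0 carry 1
  0+0+1 = 1
  1+0 = 1
  1+1 = 0 carry 1
  1+1+1 = 1 carry 1
  1+0+1 = 0 carry 1
  1+0+1 = 0 carry 1
  1+0+1 = 0 carry 1
  1+0+1 = 0 carry 1
  1+1+1 = 1 carry 1
  1+1+1 = 1 carry 1
  0+1+1 = 0 carry 1
  0+1+1 = 0 carry 1
  0+0+1 = 1
  0+0 = 0
  1+0 = 1
  0+1 = 1
  1+1 = 0 carry 1
  1+0+1 = 0 carry 1
  final carry 1

0b10011010011000010110000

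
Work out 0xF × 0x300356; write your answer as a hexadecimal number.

0x2D0320A

Multiply each base-16 digit by 15, carrying:
  6×15 = 90 → write A carry 5
  5×15+5 = 80 → write 0 carry 5
  3×15+5 = 50 → write 2 carry 3
  0×15+3 = 3 → write 3
  0×15 = 0 → write 0
  3×15 = 45 → write D carry 2
  remaining carry: 2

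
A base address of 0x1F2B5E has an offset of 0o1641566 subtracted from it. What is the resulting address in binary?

0x1F2B5E = 0b111110010101101011110 in binary.
0o1641566 = 0b1110100001101110110 in binary.
Subtract column by column in base 2:
  0-0 → 0
  1-1 → 0
  1-1 → 0
  1-0 → 1
  1-1 → 0
  0-1 → 1 (borrow)
  1-1-1 → 1 (borrow)
  0-0-1 → 1 (borrow)
  1-1-1 → 1 (borrow)
  1-1-1 → 1 (borrow)
  0-0-1 → 1 (borrow)
  1-0-1 → 0
  0-0 → 0
  1-0 → 1
  0-1 → 1 (borrow)
  0-0-1 → 1 (borrow)
  1-1-1 → 1 (borrow)
  1-1-1 → 1 (borrow)
  1-1-1 → 1 (borrow)
  1-0-1 → 0
  1-0 → 1

0b101111110011111101000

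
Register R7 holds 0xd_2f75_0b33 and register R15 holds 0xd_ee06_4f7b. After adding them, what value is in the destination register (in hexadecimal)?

Add column by column in base 16, right to left:
  3+b = e
  3+7 = a
  b+f = a carry 1
  0+4+1 = 5
  5+6 = b
  7+0 = 7
  f+e = d carry 1
  2+e+1 = 1 carry 1
  d+d+1 = b carry 1
  final carry 1

0x1b1d7b5aae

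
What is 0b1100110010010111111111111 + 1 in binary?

0b1100110010011000000000000

The trailing 12 digits are 1 (max in base 2), so adding 1 cascades: they roll to 0 and the next digit up increments.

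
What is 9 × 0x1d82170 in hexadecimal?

Multiply each base-16 digit by 9, carrying:
  0×9 = 0 → write 0
  7×9 = 63 → write f carry 3
  1×9+3 = 12 → write c
  2×9 = 18 → write 2 carry 1
  8×9+1 = 73 → write 9 carry 4
  d×9+4 = 121 → write 9 carry 7
  1×9+7 = 16 → write 0 carry 1
  remaining carry: 1

0x10992cf0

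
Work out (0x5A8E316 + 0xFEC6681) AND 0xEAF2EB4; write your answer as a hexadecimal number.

0x4850894

Add column by column in base 16, right to left:
  6+1 = 7
  1+8 = 9
  3+6 = 9
  E+6 = 4 carry 1
  8+C+1 = 5 carry 1
  A+E+1 = 9 carry 1
  5+F+1 = 5 carry 1
  final carry 1
Sum = 0x15954997; now AND with 0xEAF2EB4:
  1&0=0, 5&E=4, 9&A=8, 5&F=5, 4&2=0, 9&E=8, 9&B=9, 7&4=4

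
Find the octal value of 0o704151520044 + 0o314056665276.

0o1220230405342

Add column by column in base 8, right to left:
  4+6 = 2 carry 1
  4+7+1 = 4 carry 1
  0+2+1 = 3
  0+5 = 5
  2+6 = 0 carry 1
  5+6+1 = 4 carry 1
  1+6+1 = 0 carry 1
  5+5+1 = 3 carry 1
  1+0+1 = 2
  4+4 = 0 carry 1
  0+1+1 = 2
  7+3 = 2 carry 1
  final carry 1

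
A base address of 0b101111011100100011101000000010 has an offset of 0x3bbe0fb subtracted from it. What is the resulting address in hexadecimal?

0x2bb65907

0b101111011100100011101000000010 = 0x2f723a02 in hexadecimal.
Subtract column by column in base 16:
  2-b → 7 (borrow)
  0-f-1 → 0 (borrow)
  a-0-1 → 9
  3-e → 5 (borrow)
  2-b-1 → 6 (borrow)
  7-b-1 → b (borrow)
  f-3-1 → b
  2-0 → 2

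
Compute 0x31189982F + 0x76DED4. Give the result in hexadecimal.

0x312007703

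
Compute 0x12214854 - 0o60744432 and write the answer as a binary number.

0b10001010111010111111100111010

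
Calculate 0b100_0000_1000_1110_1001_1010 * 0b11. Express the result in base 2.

0b110000011010101111001110

Multiply each base-2 digit by 3, carrying:
  0×3 = 0 → write 0
  1×3 = 3 → write 1 carry 1
  0×3+1 = 1 → write 1
  1×3 = 3 → write 1 carry 1
  1×3+1 = 4 → write 0 carry 2
  0×3+2 = 2 → write 0 carry 1
  0×3+1 = 1 → write 1
  1×3 = 3 → write 1 carry 1
  0×3+1 = 1 → write 1
  1×3 = 3 → write 1 carry 1
  1×3+1 = 4 → write 0 carry 2
  1×3+2 = 5 → write 1 carry 2
  0×3+2 = 2 → write 0 carry 1
  0×3+1 = 1 → write 1
  0×3 = 0 → write 0
  1×3 = 3 → write 1 carry 1
  0×3+1 = 1 → write 1
  0×3 = 0 → write 0
  0×3 = 0 → write 0
  0×3 = 0 → write 0
  0×3 = 0 → write 0
  0×3 = 0 → write 0
  1×3 = 3 → write 1 carry 1
  remaining carry: 1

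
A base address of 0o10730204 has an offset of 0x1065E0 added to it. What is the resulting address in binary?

0b1101000001011001100100

0o10730204 = 0b1000111011000010000100 in binary.
0x1065E0 = 0b100000110010111100000 in binary.
Add column by column in base 2, right to left:
  0+0 = 0
  0+0 = 0
  1+0 = 1
  0+0 = 0
  0+0 = 0
  0+1 = 1
  0+1 = 1
  1+1 = 0 carry 1
  0+1+1 = 0 carry 1
  0+0+1 = 1
  0+1 = 1
  0+0 = 0
  1+0 = 1
  1+1 = 0 carry 1
  0+1+1 = 0 carry 1
  1+0+1 = 0 carry 1
  1+0+1 = 0 carry 1
  1+0+1 = 0 carry 1
  0+0+1 = 1
  0+0 = 0
  0+1 = 1
  1+0 = 1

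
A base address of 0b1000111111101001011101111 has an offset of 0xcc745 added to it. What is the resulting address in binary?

0b1001011001001101000110100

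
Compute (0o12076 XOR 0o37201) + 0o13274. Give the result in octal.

0o40573

First 0o12076 XOR 0o37201 = 0o25277.
Add column by column in base 8, right to left:
  7+4 = 3 carry 1
  7+7+1 = 7 carry 1
  2+2+1 = 5
  5+3 = 0 carry 1
  2+1+1 = 4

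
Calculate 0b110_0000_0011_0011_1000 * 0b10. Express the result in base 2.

Multiply each base-2 digit by 2, carrying:
  0×2 = 0 → write 0
  0×2 = 0 → write 0
  0×2 = 0 → write 0
  1×2 = 2 → write 0 carry 1
  1×2+1 = 3 → write 1 carry 1
  1×2+1 = 3 → write 1 carry 1
  0×2+1 = 1 → write 1
  0×2 = 0 → write 0
  1×2 = 2 → write 0 carry 1
  1×2+1 = 3 → write 1 carry 1
  0×2+1 = 1 → write 1
  0×2 = 0 → write 0
  0×2 = 0 → write 0
  0×2 = 0 → write 0
  0×2 = 0 → write 0
  0×2 = 0 → write 0
  0×2 = 0 → write 0
  1×2 = 2 → write 0 carry 1
  1×2+1 = 3 → write 1 carry 1
  remaining carry: 1

0b11000000011001110000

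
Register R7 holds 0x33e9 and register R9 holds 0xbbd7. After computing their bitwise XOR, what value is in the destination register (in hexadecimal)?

XOR each hex digit independently (no carries):
  3^b=8, 3^b=8, e^d=3, 9^7=e

0x883e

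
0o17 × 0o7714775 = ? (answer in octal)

Multiply each base-8 digit by 15, carrying:
  5×15 = 75 → write 3 carry 9
  7×15+9 = 114 → write 2 carry 14
  7×15+14 = 119 → write 7 carry 14
  4×15+14 = 74 → write 2 carry 9
  1×15+9 = 24 → write 0 carry 3
  7×15+3 = 108 → write 4 carry 13
  7×15+13 = 118 → write 6 carry 14
  remaining carry: 16

0o166402723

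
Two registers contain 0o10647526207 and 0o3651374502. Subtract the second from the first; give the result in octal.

Subtract column by column in base 8:
  7-2 → 5
  0-0 → 0
  2-5 → 5 (borrow)
  6-4-1 → 1
  2-7 → 3 (borrow)
  5-3-1 → 1
  7-1 → 6
  4-5 → 7 (borrow)
  6-6-1 → 7 (borrow)
  0-3-1 → 4 (borrow)
  1-0-1 → 0

0o4776131505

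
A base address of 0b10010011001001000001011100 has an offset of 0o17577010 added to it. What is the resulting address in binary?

0o17577010 = 0b1111101111111000001000 in binary.
Add column by column in base 2, right to left:
  0+0 = 0
  0+0 = 0
  1+0 = 1
  1+1 = 0 carry 1
  1+0+1 = 0 carry 1
  0+0+1 = 1
  1+0 = 1
  0+0 = 0
  0+0 = 0
  0+1 = 1
  0+1 = 1
  0+1 = 1
  1+1 = 0 carry 1
  0+1+1 = 0 carry 1
  0+1+1 = 0 carry 1
  1+1+1 = 1 carry 1
  0+0+1 = 1
  0+1 = 1
  1+1 = 0 carry 1
  1+1+1 = 1 carry 1
  0+1+1 = 0 carry 1
  0+1+1 = 0 carry 1
  1+0+1 = 0 carry 1
  0+0+1 = 1
  0+0 = 0
  1+0 = 1

0b10100010111000111001100100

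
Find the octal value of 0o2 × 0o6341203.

0o14702406

Multiply each base-8 digit by 2, carrying:
  3×2 = 6 → write 6
  0×2 = 0 → write 0
  2×2 = 4 → write 4
  1×2 = 2 → write 2
  4×2 = 8 → write 0 carry 1
  3×2+1 = 7 → write 7
  6×2 = 12 → write 4 carry 1
  remaining carry: 1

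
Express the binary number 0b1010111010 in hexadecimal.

0x2BA

Group the bits into nibbles: 0010 1011 1010 → 2BA.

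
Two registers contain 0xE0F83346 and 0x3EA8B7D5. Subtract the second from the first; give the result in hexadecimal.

Subtract column by column in base 16:
  6-5 → 1
  4-D → 7 (borrow)
  3-7-1 → B (borrow)
  3-B-1 → 7 (borrow)
  8-8-1 → F (borrow)
  F-A-1 → 4
  0-E → 2 (borrow)
  E-3-1 → A

0xA24F7B71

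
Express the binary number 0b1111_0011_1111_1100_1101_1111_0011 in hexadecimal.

0xF3FCDF3

Group the bits into nibbles: 1111 0011 1111 1100 1101 1111 0011 → F3FCDF3.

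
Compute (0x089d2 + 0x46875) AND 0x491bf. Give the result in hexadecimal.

Add column by column in base 16, right to left:
  2+5 = 7
  d+7 = 4 carry 1
  9+8+1 = 2 carry 1
  8+6+1 = f
  0+4 = 4
Sum = 0x4f247; now AND with 0x491bf:
  4&4=4, f&9=9, 2&1=0, 4&b=0, 7&f=7

0x49007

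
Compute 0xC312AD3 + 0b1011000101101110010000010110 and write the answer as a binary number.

0b10111010010000000111011101001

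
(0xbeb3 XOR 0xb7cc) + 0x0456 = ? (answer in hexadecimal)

First 0xbeb3 XOR 0xb7cc = 0x097f.
Add column by column in base 16, right to left:
  f+6 = 5 carry 1
  7+5+1 = d
  9+4 = d

0xdd5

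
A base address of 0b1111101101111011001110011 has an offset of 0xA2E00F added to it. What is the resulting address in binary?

0xA2E00F = 0b101000101110000000001111 in binary.
Add column by column in base 2, right to left:
  1+1 = 0 carry 1
  1+1+1 = 1 carry 1
  0+1+1 = 0 carry 1
  0+1+1 = 0 carry 1
  1+0+1 = 0 carry 1
  1+0+1 = 0 carry 1
  1+0+1 = 0 carry 1
  0+0+1 = 1
  0+0 = 0
  1+0 = 1
  1+0 = 1
  0+0 = 0
  1+0 = 1
  1+1 = 0 carry 1
  1+1+1 = 1 carry 1
  1+1+1 = 1 carry 1
  0+0+1 = 1
  1+1 = 0 carry 1
  1+0+1 = 0 carry 1
  0+0+1 = 1
  1+0 = 1
  1+1 = 0 carry 1
  1+0+1 = 0 carry 1
  1+1+1 = 1 carry 1
  1+0+1 = 0 carry 1
  final carry 1

0b10100110011101011010000010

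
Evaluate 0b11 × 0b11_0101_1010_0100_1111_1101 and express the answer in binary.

0b101000001110111011110111

Multiply each base-2 digit by 3, carrying:
  1×3 = 3 → write 1 carry 1
  0×3+1 = 1 → write 1
  1×3 = 3 → write 1 carry 1
  1×3+1 = 4 → write 0 carry 2
  1×3+2 = 5 → write 1 carry 2
  1×3+2 = 5 → write 1 carry 2
  1×3+2 = 5 → write 1 carry 2
  1×3+2 = 5 → write 1 carry 2
  0×3+2 = 2 → write 0 carry 1
  0×3+1 = 1 → write 1
  1×3 = 3 → write 1 carry 1
  0×3+1 = 1 → write 1
  0×3 = 0 → write 0
  1×3 = 3 → write 1 carry 1
  0×3+1 = 1 → write 1
  1×3 = 3 → write 1 carry 1
  1×3+1 = 4 → write 0 carry 2
  0×3+2 = 2 → write 0 carry 1
  1×3+1 = 4 → write 0 carry 2
  0×3+2 = 2 → write 0 carry 1
  1×3+1 = 4 → write 0 carry 2
  1×3+2 = 5 → write 1 carry 2
  remaining carry: 10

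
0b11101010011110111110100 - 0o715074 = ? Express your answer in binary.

0b11100011010001110111000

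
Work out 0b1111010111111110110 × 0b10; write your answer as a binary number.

0b11110101111111101100

Multiply each base-2 digit by 2, carrying:
  0×2 = 0 → write 0
  1×2 = 2 → write 0 carry 1
  1×2+1 = 3 → write 1 carry 1
  0×2+1 = 1 → write 1
  1×2 = 2 → write 0 carry 1
  1×2+1 = 3 → write 1 carry 1
  1×2+1 = 3 → write 1 carry 1
  1×2+1 = 3 → write 1 carry 1
  1×2+1 = 3 → write 1 carry 1
  1×2+1 = 3 → write 1 carry 1
  1×2+1 = 3 → write 1 carry 1
  1×2+1 = 3 → write 1 carry 1
  0×2+1 = 1 → write 1
  1×2 = 2 → write 0 carry 1
  0×2+1 = 1 → write 1
  1×2 = 2 → write 0 carry 1
  1×2+1 = 3 → write 1 carry 1
  1×2+1 = 3 → write 1 carry 1
  1×2+1 = 3 → write 1 carry 1
  remaining carry: 1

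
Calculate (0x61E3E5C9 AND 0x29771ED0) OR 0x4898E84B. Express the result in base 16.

0x69FBECCB

0x61E3E5C9 AND 0x29771ED0 = 0x216304C0.
Then OR with 0x4898E84B.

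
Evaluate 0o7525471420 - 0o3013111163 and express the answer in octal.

Subtract column by column in base 8:
  0-3 → 5 (borrow)
  2-6-1 → 3 (borrow)
  4-1-1 → 2
  1-1 → 0
  7-1 → 6
  4-1 → 3
  5-3 → 2
  2-1 → 1
  5-0 → 5
  7-3 → 4

0o4512360235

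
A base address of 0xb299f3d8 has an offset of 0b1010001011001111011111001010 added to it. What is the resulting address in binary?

0xb299f3d8 = 0b10110010100110011111001111011000 in binary.
Add column by column in base 2, right to left:
  0+0 = 0
  0+1 = 1
  0+0 = 0
  1+1 = 0 carry 1
  1+0+1 = 0 carry 1
  0+0+1 = 1
  1+1 = 0 carry 1
  1+1+1 = 1 carry 1
  1+1+1 = 1 carry 1
  1+1+1 = 1 carry 1
  0+1+1 = 0 carry 1
  0+0+1 = 1
  1+1 = 0 carry 1
  1+1+1 = 1 carry 1
  1+1+1 = 1 carry 1
  1+1+1 = 1 carry 1
  1+0+1 = 0 carry 1
  0+0+1 = 1
  0+1 = 1
  1+1 = 0 carry 1
  1+0+1 = 0 carry 1
  0+1+1 = 0 carry 1
  0+0+1 = 1
  1+0 = 1
  0+0 = 0
  1+1 = 0 carry 1
  0+0+1 = 1
  0+1 = 1
  1+0 = 1
  1+0 = 1
  0+0 = 0
  1+0 = 1

0b10111100110001101110101110100010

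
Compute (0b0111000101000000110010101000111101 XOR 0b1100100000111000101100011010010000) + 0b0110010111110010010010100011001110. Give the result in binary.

0b10001111101101010110001010101111011

First 0b0111000101000000110010101000111101 XOR 0b1100100000111000101100011010010000 = 0b1011100101111000011110110010101101.
Add column by column in base 2, right to left:
  1+0 = 1
  0+1 = 1
  1+1 = 0 carry 1
  1+1+1 = 1 carry 1
  0+0+1 = 1
  1+0 = 1
  0+1 = 1
  1+1 = 0 carry 1
  0+0+1 = 1
  0+0 = 0
  1+0 = 1
  1+1 = 0 carry 1
  0+0+1 = 1
  1+1 = 0 carry 1
  1+0+1 = 0 carry 1
  1+0+1 = 0 carry 1
  1+1+1 = 1 carry 1
  0+0+1 = 1
  0+0 = 0
  0+1 = 1
  0+0 = 0
  1+0 = 1
  1+1 = 0 carry 1
  1+1+1 = 1 carry 1
  1+1+1 = 1 carry 1
  0+1+1 = 0 carry 1
  1+1+1 = 1 carry 1
  0+0+1 = 1
  0+1 = 1
  1+0 = 1
  1+0 = 1
  1+1 = 0 carry 1
  0+1+1 = 0 carry 1
  1+0+1 = 0 carry 1
  final carry 1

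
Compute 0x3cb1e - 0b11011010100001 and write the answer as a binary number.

0b111001010001111101

0x3cb1e = 0b111100101100011110 in binary.
Subtract column by column in base 2:
  0-1 → 1 (borrow)
  1-0-1 → 0
  1-0 → 1
  1-0 → 1
  1-0 → 1
  0-1 → 1 (borrow)
  0-0-1 → 1 (borrow)
  0-1-1 → 0 (borrow)
  1-0-1 → 0
  1-1 → 0
  0-1 → 1 (borrow)
  1-0-1 → 0
  0-1 → 1 (borrow)
  0-1-1 → 0 (borrow)
  1-0-1 → 0
  1-0 → 1
  1-0 → 1
  1-0 → 1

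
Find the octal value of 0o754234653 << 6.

Shifting left by 6 bits = 2 oct digits: append 2 zeros.

0o75423465300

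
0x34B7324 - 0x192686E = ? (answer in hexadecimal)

Subtract column by column in base 16:
  4-E → 6 (borrow)
  2-6-1 → B (borrow)
  3-8-1 → A (borrow)
  7-6-1 → 0
  B-2 → 9
  4-9 → B (borrow)
  3-1-1 → 1

0x1B90AB6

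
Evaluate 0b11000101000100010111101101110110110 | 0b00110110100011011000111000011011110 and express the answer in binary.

OR bit by bit (1 where either bit is 1):
  11000101000100010111101101110110110
| 00110110100011011000111000011011110
= 11110111100111011111111101111111110

0b11110111100111011111111101111111110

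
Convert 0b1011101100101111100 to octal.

Group the bits in threes: 001 011 101 100 101 111 100 → 1354574.

0o1354574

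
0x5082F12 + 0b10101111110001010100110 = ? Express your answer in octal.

0o530010670

0x5082F12 = 0o502027422 in octal.
0b10101111110001010100110 = 0o25761246 in octal.
Add column by column in base 8, right to left:
  2+6 = 0 carry 1
  2+4+1 = 7
  4+2 = 6
  7+1 = 0 carry 1
  2+6+1 = 1 carry 1
  0+7+1 = 0 carry 1
  2+5+1 = 0 carry 1
  0+2+1 = 3
  5+0 = 5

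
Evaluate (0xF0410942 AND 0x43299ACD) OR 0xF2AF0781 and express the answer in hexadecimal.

0xF0410942 AND 0x43299ACD = 0x40010840.
Then OR with 0xF2AF0781.

0xF2AF0FC1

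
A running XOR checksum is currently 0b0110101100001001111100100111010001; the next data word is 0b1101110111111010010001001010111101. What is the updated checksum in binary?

XOR bit by bit (1 where the bits differ):
  0110101100001001111100100111010001
^ 1101110111111010010001001010111101
= 1011011011110011101101101101101100

0b1011011011110011101101101101101100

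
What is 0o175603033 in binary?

Each octal digit is 3 bits: 1=001 7=111 5=101 6=110 0=000 3=011 0=000 3=011 3=011.

0b1111101110000011000011011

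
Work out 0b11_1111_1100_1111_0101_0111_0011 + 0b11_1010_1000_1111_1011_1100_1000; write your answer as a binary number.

Add column by column in base 2, right to left:
  1+0 = 1
  1+0 = 1
  0+0 = 0
  0+1 = 1
  1+0 = 1
  1+0 = 1
  1+1 = 0 carry 1
  0+1+1 = 0 carry 1
  1+1+1 = 1 carry 1
  0+1+1 = 0 carry 1
  1+0+1 = 0 carry 1
  0+1+1 = 0 carry 1
  1+1+1 = 1 carry 1
  1+1+1 = 1 carry 1
  1+1+1 = 1 carry 1
  1+1+1 = 1 carry 1
  0+0+1 = 1
  0+0 = 0
  1+0 = 1
  1+1 = 0 carry 1
  1+0+1 = 0 carry 1
  1+1+1 = 1 carry 1
  1+0+1 = 0 carry 1
  1+1+1 = 1 carry 1
  1+1+1 = 1 carry 1
  1+1+1 = 1 carry 1
  final carry 1

0b111101001011111000100111011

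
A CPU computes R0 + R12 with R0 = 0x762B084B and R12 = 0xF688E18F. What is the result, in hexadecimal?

Add column by column in base 16, right to left:
  B+F = A carry 1
  4+8+1 = D
  8+1 = 9
  0+E = E
  B+8 = 3 carry 1
  2+8+1 = B
  6+6 = C
  7+F = 6 carry 1
  final carry 1

0x16CB3E9DA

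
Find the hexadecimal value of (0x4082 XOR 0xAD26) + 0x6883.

First 0x4082 XOR 0xAD26 = 0xEDA4.
Add column by column in base 16, right to left:
  4+3 = 7
  A+8 = 2 carry 1
  D+8+1 = 6 carry 1
  E+6+1 = 5 carry 1
  final carry 1

0x15627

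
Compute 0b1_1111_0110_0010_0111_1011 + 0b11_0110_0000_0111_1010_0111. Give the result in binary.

Add column by column in base 2, right to left:
  1+1 = 0 carry 1
  1+1+1 = 1 carry 1
  0+1+1 = 0 carry 1
  1+0+1 = 0 carry 1
  1+0+1 = 0 carry 1
  1+1+1 = 1 carry 1
  1+0+1 = 0 carry 1
  0+1+1 = 0 carry 1
  0+1+1 = 0 carry 1
  1+1+1 = 1 carry 1
  0+1+1 = 0 carry 1
  0+0+1 = 1
  0+0 = 0
  1+0 = 1
  1+0 = 1
  0+0 = 0
  1+0 = 1
  1+1 = 0 carry 1
  1+1+1 = 1 carry 1
  1+0+1 = 0 carry 1
  1+1+1 = 1 carry 1
  0+1+1 = 0 carry 1
  final carry 1

0b10101010110101000100010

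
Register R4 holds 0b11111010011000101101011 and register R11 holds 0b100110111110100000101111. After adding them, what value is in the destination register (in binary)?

0b1000110010001100110011010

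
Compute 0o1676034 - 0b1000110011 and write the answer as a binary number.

0o1676034 = 0b1110111110000011100 in binary.
Subtract column by column in base 2:
  0-1 → 1 (borrow)
  0-1-1 → 0 (borrow)
  1-0-1 → 0
  1-0 → 1
  1-1 → 0
  0-1 → 1 (borrow)
  0-0-1 → 1 (borrow)
  0-0-1 → 1 (borrow)
  0-0-1 → 1 (borrow)
  0-1-1 → 0 (borrow)
  1-0-1 → 0
  1-0 → 1
  1-0 → 1
  1-0 → 1
  1-0 → 1
  0-0 → 0
  1-0 → 1
  1-0 → 1
  1-0 → 1

0b1110111100111101001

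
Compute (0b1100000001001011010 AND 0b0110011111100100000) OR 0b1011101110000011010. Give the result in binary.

0b1100000001001011010 AND 0b0110011111100100000 = 0b0100000001000000000.
Then OR with 0b1011101110000011010.

0b1111101111000011010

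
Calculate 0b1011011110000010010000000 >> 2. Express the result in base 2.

0b10110111100000100100000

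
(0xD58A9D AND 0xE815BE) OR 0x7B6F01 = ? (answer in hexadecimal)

0xD58A9D AND 0xE815BE = 0xC0009C.
Then OR with 0x7B6F01.

0xFB6F9D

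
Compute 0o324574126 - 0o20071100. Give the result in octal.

Subtract column by column in base 8:
  6-0 → 6
  2-0 → 2
  1-1 → 0
  4-1 → 3
  7-7 → 0
  5-0 → 5
  4-0 → 4
  2-2 → 0
  3-0 → 3

0o304503026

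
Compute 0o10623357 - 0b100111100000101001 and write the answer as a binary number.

0b1000001010111011000110

0o10623357 = 0b1000110010011011101111 in binary.
Subtract column by column in base 2:
  1-1 → 0
  1-0 → 1
  1-0 → 1
  1-1 → 0
  0-0 → 0
  1-1 → 0
  1-0 → 1
  1-0 → 1
  0-0 → 0
  1-0 → 1
  1-0 → 1
  0-1 → 1 (borrow)
  0-1-1 → 0 (borrow)
  1-1-1 → 1 (borrow)
  0-1-1 → 0 (borrow)
  0-0-1 → 1 (borrow)
  1-0-1 → 0
  1-1 → 0
  0-0 → 0
  0-0 → 0
  0-0 → 0
  1-0 → 1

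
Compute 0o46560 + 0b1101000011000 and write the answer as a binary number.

0o46560 = 0b100110101110000 in binary.
Add column by column in base 2, right to left:
  0+0 = 0
  0+0 = 0
  0+0 = 0
  0+1 = 1
  1+1 = 0 carry 1
  1+0+1 = 0 carry 1
  1+0+1 = 0 carry 1
  0+0+1 = 1
  1+0 = 1
  0+1 = 1
  1+0 = 1
  1+1 = 0 carry 1
  0+1+1 = 0 carry 1
  0+0+1 = 1
  1+0 = 1

0b110011110001000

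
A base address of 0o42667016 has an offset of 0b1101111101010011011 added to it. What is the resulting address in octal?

0o44464251

0b1101111101010011011 = 0o1575233 in octal.
Add column by column in base 8, right to left:
  6+3 = 1 carry 1
  1+3+1 = 5
  0+2 = 2
  7+5 = 4 carry 1
  6+7+1 = 6 carry 1
  6+5+1 = 4 carry 1
  2+1+1 = 4
  4+0 = 4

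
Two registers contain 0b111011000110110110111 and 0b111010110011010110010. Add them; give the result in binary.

0b1110101111010001101001

Add column by column in base 2, right to left:
  1+0 = 1
  1+1 = 0 carry 1
  1+0+1 = 0 carry 1
  0+0+1 = 1
  1+1 = 0 carry 1
  1+1+1 = 1 carry 1
  0+0+1 = 1
  1+1 = 0 carry 1
  1+0+1 = 0 carry 1
  0+1+1 = 0 carry 1
  1+1+1 = 1 carry 1
  1+0+1 = 0 carry 1
  0+0+1 = 1
  0+1 = 1
  0+1 = 1
  1+0 = 1
  1+1 = 0 carry 1
  0+0+1 = 1
  1+1 = 0 carry 1
  1+1+1 = 1 carry 1
  1+1+1 = 1 carry 1
  final carry 1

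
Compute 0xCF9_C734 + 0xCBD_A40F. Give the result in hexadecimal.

0x19B76B43

Add column by column in base 16, right to left:
  4+F = 3 carry 1
  3+0+1 = 4
  7+4 = B
  C+A = 6 carry 1
  9+D+1 = 7 carry 1
  F+B+1 = B carry 1
  C+C+1 = 9 carry 1
  final carry 1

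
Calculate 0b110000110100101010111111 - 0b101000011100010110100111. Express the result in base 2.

0b1000011000010100011000

Subtract column by column in base 2:
  1-1 → 0
  1-1 → 0
  1-1 → 0
  1-0 → 1
  1-0 → 1
  1-1 → 0
  0-0 → 0
  1-1 → 0
  0-1 → 1 (borrow)
  1-0-1 → 0
  0-1 → 1 (borrow)
  1-0-1 → 0
  0-0 → 0
  0-0 → 0
  1-1 → 0
  0-1 → 1 (borrow)
  1-1-1 → 1 (borrow)
  1-0-1 → 0
  0-0 → 0
  0-0 → 0
  0-0 → 0
  0-1 → 1 (borrow)
  1-0-1 → 0
  1-1 → 0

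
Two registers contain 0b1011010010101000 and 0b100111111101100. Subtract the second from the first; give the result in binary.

0b110010010111100

Subtract column by column in base 2:
  0-0 → 0
  0-0 → 0
  0-1 → 1 (borrow)
  1-1-1 → 1 (borrow)
  0-0-1 → 1 (borrow)
  1-1-1 → 1 (borrow)
  0-1-1 → 0 (borrow)
  1-1-1 → 1 (borrow)
  0-1-1 → 0 (borrow)
  0-1-1 → 0 (borrow)
  1-1-1 → 1 (borrow)
  0-1-1 → 0 (borrow)
  1-0-1 → 0
  1-0 → 1
  0-1 → 1 (borrow)
  1-0-1 → 0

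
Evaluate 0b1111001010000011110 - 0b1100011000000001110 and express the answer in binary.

0b10110010000010000

Subtract column by column in base 2:
  0-0 → 0
  1-1 → 0
  1-1 → 0
  1-1 → 0
  1-0 → 1
  0-0 → 0
  0-0 → 0
  0-0 → 0
  0-0 → 0
  0-0 → 0
  1-0 → 1
  0-0 → 0
  1-1 → 0
  0-1 → 1 (borrow)
  0-0-1 → 1 (borrow)
  1-0-1 → 0
  1-0 → 1
  1-1 → 0
  1-1 → 0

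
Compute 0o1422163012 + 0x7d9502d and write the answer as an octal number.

0o2410433067

0x7d9502d = 0o766250055 in octal.
Add column by column in base 8, right to left:
  2+5 = 7
  1+5 = 6
  0+0 = 0
  3+0 = 3
  6+5 = 3 carry 1
  1+2+1 = 4
  2+6 = 0 carry 1
  2+6+1 = 1 carry 1
  4+7+1 = 4 carry 1
  1+0+1 = 2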